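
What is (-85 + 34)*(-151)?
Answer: 7701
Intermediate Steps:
(-85 + 34)*(-151) = -51*(-151) = 7701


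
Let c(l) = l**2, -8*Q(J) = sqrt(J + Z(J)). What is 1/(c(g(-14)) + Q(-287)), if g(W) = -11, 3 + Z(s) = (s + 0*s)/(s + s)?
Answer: 15488/1874627 + 8*I*sqrt(1158)/1874627 ≈ 0.0082619 + 0.00014522*I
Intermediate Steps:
Z(s) = -5/2 (Z(s) = -3 + (s + 0*s)/(s + s) = -3 + (s + 0)/((2*s)) = -3 + s*(1/(2*s)) = -3 + 1/2 = -5/2)
Q(J) = -sqrt(-5/2 + J)/8 (Q(J) = -sqrt(J - 5/2)/8 = -sqrt(-5/2 + J)/8)
1/(c(g(-14)) + Q(-287)) = 1/((-11)**2 - sqrt(-10 + 4*(-287))/16) = 1/(121 - sqrt(-10 - 1148)/16) = 1/(121 - I*sqrt(1158)/16)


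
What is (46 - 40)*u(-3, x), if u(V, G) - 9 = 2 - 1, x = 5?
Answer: 60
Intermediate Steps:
u(V, G) = 10 (u(V, G) = 9 + (2 - 1) = 9 + 1 = 10)
(46 - 40)*u(-3, x) = (46 - 40)*10 = 6*10 = 60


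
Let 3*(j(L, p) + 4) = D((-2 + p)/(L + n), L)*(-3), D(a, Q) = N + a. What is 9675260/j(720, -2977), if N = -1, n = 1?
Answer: 1743965615/204 ≈ 8.5488e+6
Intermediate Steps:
D(a, Q) = -1 + a
j(L, p) = -3 - (-2 + p)/(1 + L) (j(L, p) = -4 + ((-1 + (-2 + p)/(L + 1))*(-3))/3 = -4 + ((-1 + (-2 + p)/(1 + L))*(-3))/3 = -4 + (3 - 3*(-2 + p)/(1 + L))/3 = -4 + (1 - (-2 + p)/(1 + L)) = -3 - (-2 + p)/(1 + L))
9675260/j(720, -2977) = 9675260/(((-1 - 1*(-2977) - 3*720)/(1 + 720))) = 9675260/(((-1 + 2977 - 2160)/721)) = 9675260/(((1/721)*816)) = 9675260/(816/721) = 9675260*(721/816) = 1743965615/204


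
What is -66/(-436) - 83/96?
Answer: -7463/10464 ≈ -0.71321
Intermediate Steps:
-66/(-436) - 83/96 = -66*(-1/436) - 83*1/96 = 33/218 - 83/96 = -7463/10464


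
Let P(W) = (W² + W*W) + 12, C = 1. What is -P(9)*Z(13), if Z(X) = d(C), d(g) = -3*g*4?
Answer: 2088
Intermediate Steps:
P(W) = 12 + 2*W² (P(W) = (W² + W²) + 12 = 2*W² + 12 = 12 + 2*W²)
d(g) = -12*g
Z(X) = -12 (Z(X) = -12*1 = -12)
-P(9)*Z(13) = -(12 + 2*9²)*(-12) = -(12 + 2*81)*(-12) = -(12 + 162)*(-12) = -174*(-12) = -1*(-2088) = 2088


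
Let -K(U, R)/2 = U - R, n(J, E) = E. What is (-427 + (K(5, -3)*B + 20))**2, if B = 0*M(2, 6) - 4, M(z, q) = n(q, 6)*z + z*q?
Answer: 117649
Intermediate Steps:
K(U, R) = -2*U + 2*R (K(U, R) = -2*(U - R) = -2*U + 2*R)
M(z, q) = 6*z + q*z (M(z, q) = 6*z + z*q = 6*z + q*z)
B = -4 (B = 0*(2*(6 + 6)) - 4 = 0*(2*12) - 4 = 0*24 - 4 = 0 - 4 = -4)
(-427 + (K(5, -3)*B + 20))**2 = (-427 + ((-2*5 + 2*(-3))*(-4) + 20))**2 = (-427 + ((-10 - 6)*(-4) + 20))**2 = (-427 + (-16*(-4) + 20))**2 = (-427 + (64 + 20))**2 = (-427 + 84)**2 = (-343)**2 = 117649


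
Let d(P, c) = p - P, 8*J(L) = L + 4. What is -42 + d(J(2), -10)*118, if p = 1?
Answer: -25/2 ≈ -12.500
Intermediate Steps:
J(L) = ½ + L/8 (J(L) = (L + 4)/8 = (4 + L)/8 = ½ + L/8)
d(P, c) = 1 - P
-42 + d(J(2), -10)*118 = -42 + (1 - (½ + (⅛)*2))*118 = -42 + (1 - (½ + ¼))*118 = -42 + (1 - 1*¾)*118 = -42 + (1 - ¾)*118 = -42 + (¼)*118 = -42 + 59/2 = -25/2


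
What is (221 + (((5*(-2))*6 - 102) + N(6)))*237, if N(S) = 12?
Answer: 16827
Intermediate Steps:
(221 + (((5*(-2))*6 - 102) + N(6)))*237 = (221 + (((5*(-2))*6 - 102) + 12))*237 = (221 + ((-10*6 - 102) + 12))*237 = (221 + ((-60 - 102) + 12))*237 = (221 + (-162 + 12))*237 = (221 - 150)*237 = 71*237 = 16827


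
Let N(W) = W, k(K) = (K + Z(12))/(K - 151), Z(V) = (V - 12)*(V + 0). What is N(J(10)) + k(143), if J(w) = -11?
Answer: -231/8 ≈ -28.875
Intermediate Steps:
Z(V) = V*(-12 + V) (Z(V) = (-12 + V)*V = V*(-12 + V))
k(K) = K/(-151 + K) (k(K) = (K + 12*(-12 + 12))/(K - 151) = (K + 12*0)/(-151 + K) = (K + 0)/(-151 + K) = K/(-151 + K))
N(J(10)) + k(143) = -11 + 143/(-151 + 143) = -11 + 143/(-8) = -11 + 143*(-⅛) = -11 - 143/8 = -231/8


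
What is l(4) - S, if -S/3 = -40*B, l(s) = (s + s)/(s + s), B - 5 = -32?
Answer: 3241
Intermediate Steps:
B = -27 (B = 5 - 32 = -27)
l(s) = 1 (l(s) = (2*s)/((2*s)) = (2*s)*(1/(2*s)) = 1)
S = -3240 (S = -(-120)*(-27) = -3*1080 = -3240)
l(4) - S = 1 - 1*(-3240) = 1 + 3240 = 3241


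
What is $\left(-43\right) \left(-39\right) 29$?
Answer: $48633$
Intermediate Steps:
$\left(-43\right) \left(-39\right) 29 = 1677 \cdot 29 = 48633$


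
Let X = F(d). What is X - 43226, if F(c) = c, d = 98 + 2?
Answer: -43126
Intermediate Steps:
d = 100
X = 100
X - 43226 = 100 - 43226 = -43126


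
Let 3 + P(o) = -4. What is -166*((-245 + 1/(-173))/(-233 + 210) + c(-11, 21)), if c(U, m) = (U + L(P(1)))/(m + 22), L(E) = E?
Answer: -290662016/171097 ≈ -1698.8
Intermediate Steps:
P(o) = -7 (P(o) = -3 - 4 = -7)
c(U, m) = (-7 + U)/(22 + m) (c(U, m) = (U - 7)/(m + 22) = (-7 + U)/(22 + m))
-166*((-245 + 1/(-173))/(-233 + 210) + c(-11, 21)) = -166*((-245 + 1/(-173))/(-233 + 210) + (-7 - 11)/(22 + 21)) = -166*((-245 - 1/173)/(-23) - 18/43) = -166*(-42386/173*(-1/23) + (1/43)*(-18)) = -166*(42386/3979 - 18/43) = -166*1750976/171097 = -290662016/171097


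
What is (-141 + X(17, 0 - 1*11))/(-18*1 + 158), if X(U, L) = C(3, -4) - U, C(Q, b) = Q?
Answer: -31/28 ≈ -1.1071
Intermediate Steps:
X(U, L) = 3 - U
(-141 + X(17, 0 - 1*11))/(-18*1 + 158) = (-141 + (3 - 1*17))/(-18*1 + 158) = (-141 + (3 - 17))/(-18 + 158) = (-141 - 14)/140 = -155*1/140 = -31/28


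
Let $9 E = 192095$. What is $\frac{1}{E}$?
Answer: $\frac{9}{192095} \approx 4.6852 \cdot 10^{-5}$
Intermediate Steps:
$E = \frac{192095}{9}$ ($E = \frac{1}{9} \cdot 192095 = \frac{192095}{9} \approx 21344.0$)
$\frac{1}{E} = \frac{1}{\frac{192095}{9}} = \frac{9}{192095}$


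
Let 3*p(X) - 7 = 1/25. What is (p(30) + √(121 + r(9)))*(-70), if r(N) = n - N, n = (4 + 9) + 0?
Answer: -2464/15 - 350*√5 ≈ -946.89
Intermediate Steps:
n = 13 (n = 13 + 0 = 13)
p(X) = 176/75 (p(X) = 7/3 + (⅓)/25 = 7/3 + (⅓)*(1/25) = 7/3 + 1/75 = 176/75)
r(N) = 13 - N
(p(30) + √(121 + r(9)))*(-70) = (176/75 + √(121 + (13 - 1*9)))*(-70) = (176/75 + √(121 + (13 - 9)))*(-70) = (176/75 + √(121 + 4))*(-70) = (176/75 + √125)*(-70) = (176/75 + 5*√5)*(-70) = -2464/15 - 350*√5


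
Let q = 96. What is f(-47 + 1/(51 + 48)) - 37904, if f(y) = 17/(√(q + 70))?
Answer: -37904 + 17*√166/166 ≈ -37903.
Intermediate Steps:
f(y) = 17*√166/166 (f(y) = 17/(√(96 + 70)) = 17/(√166) = 17*(√166/166) = 17*√166/166)
f(-47 + 1/(51 + 48)) - 37904 = 17*√166/166 - 37904 = -37904 + 17*√166/166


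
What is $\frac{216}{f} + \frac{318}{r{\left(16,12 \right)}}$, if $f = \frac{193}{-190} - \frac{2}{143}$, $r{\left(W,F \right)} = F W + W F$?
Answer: $- \frac{374115193}{1790656} \approx -208.93$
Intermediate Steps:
$r{\left(W,F \right)} = 2 F W$ ($r{\left(W,F \right)} = F W + F W = 2 F W$)
$f = - \frac{27979}{27170}$ ($f = 193 \left(- \frac{1}{190}\right) - \frac{2}{143} = - \frac{193}{190} - \frac{2}{143} = - \frac{27979}{27170} \approx -1.0298$)
$\frac{216}{f} + \frac{318}{r{\left(16,12 \right)}} = \frac{216}{- \frac{27979}{27170}} + \frac{318}{2 \cdot 12 \cdot 16} = 216 \left(- \frac{27170}{27979}\right) + \frac{318}{384} = - \frac{5868720}{27979} + 318 \cdot \frac{1}{384} = - \frac{5868720}{27979} + \frac{53}{64} = - \frac{374115193}{1790656}$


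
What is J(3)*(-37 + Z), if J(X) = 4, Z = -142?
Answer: -716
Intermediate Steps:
J(3)*(-37 + Z) = 4*(-37 - 142) = 4*(-179) = -716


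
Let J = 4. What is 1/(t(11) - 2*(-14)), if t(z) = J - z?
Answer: 1/21 ≈ 0.047619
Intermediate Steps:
t(z) = 4 - z
1/(t(11) - 2*(-14)) = 1/((4 - 1*11) - 2*(-14)) = 1/((4 - 11) + 28) = 1/(-7 + 28) = 1/21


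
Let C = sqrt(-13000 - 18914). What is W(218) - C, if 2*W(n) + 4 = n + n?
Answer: 216 - 9*I*sqrt(394) ≈ 216.0 - 178.65*I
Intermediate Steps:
W(n) = -2 + n (W(n) = -2 + (n + n)/2 = -2 + (2*n)/2 = -2 + n)
C = 9*I*sqrt(394) (C = sqrt(-31914) = 9*I*sqrt(394) ≈ 178.65*I)
W(218) - C = (-2 + 218) - 9*I*sqrt(394) = 216 - 9*I*sqrt(394)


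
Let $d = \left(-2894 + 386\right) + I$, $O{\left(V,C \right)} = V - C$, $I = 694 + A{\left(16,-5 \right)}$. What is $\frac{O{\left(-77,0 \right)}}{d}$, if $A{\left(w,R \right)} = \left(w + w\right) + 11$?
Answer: $\frac{1}{23} \approx 0.043478$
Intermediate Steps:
$A{\left(w,R \right)} = 11 + 2 w$ ($A{\left(w,R \right)} = 2 w + 11 = 11 + 2 w$)
$I = 737$ ($I = 694 + \left(11 + 2 \cdot 16\right) = 694 + \left(11 + 32\right) = 694 + 43 = 737$)
$d = -1771$ ($d = \left(-2894 + 386\right) + 737 = -2508 + 737 = -1771$)
$\frac{O{\left(-77,0 \right)}}{d} = \frac{-77 - 0}{-1771} = \left(-77 + 0\right) \left(- \frac{1}{1771}\right) = \left(-77\right) \left(- \frac{1}{1771}\right) = \frac{1}{23}$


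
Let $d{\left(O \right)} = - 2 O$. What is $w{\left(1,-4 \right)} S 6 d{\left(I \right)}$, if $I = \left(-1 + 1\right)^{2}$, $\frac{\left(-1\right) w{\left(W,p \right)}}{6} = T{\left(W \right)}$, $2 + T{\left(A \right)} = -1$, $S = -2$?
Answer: $0$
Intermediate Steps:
$T{\left(A \right)} = -3$ ($T{\left(A \right)} = -2 - 1 = -3$)
$w{\left(W,p \right)} = 18$ ($w{\left(W,p \right)} = \left(-6\right) \left(-3\right) = 18$)
$I = 0$ ($I = 0^{2} = 0$)
$w{\left(1,-4 \right)} S 6 d{\left(I \right)} = 18 \left(\left(-2\right) 6\right) \left(\left(-2\right) 0\right) = 18 \left(-12\right) 0 = \left(-216\right) 0 = 0$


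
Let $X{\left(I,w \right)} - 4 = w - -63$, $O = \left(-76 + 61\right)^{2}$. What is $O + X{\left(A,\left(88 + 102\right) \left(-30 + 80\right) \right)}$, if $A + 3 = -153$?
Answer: $9792$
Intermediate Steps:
$O = 225$ ($O = \left(-15\right)^{2} = 225$)
$A = -156$ ($A = -3 - 153 = -156$)
$X{\left(I,w \right)} = 67 + w$ ($X{\left(I,w \right)} = 4 + \left(w - -63\right) = 4 + \left(w + 63\right) = 4 + \left(63 + w\right) = 67 + w$)
$O + X{\left(A,\left(88 + 102\right) \left(-30 + 80\right) \right)} = 225 + \left(67 + \left(88 + 102\right) \left(-30 + 80\right)\right) = 225 + \left(67 + 190 \cdot 50\right) = 225 + \left(67 + 9500\right) = 225 + 9567 = 9792$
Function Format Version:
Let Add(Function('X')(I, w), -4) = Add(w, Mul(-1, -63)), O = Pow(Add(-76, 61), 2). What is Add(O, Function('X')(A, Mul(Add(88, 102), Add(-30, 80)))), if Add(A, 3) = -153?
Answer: 9792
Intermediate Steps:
O = 225 (O = Pow(-15, 2) = 225)
A = -156 (A = Add(-3, -153) = -156)
Function('X')(I, w) = Add(67, w) (Function('X')(I, w) = Add(4, Add(w, Mul(-1, -63))) = Add(4, Add(w, 63)) = Add(4, Add(63, w)) = Add(67, w))
Add(O, Function('X')(A, Mul(Add(88, 102), Add(-30, 80)))) = Add(225, Add(67, Mul(Add(88, 102), Add(-30, 80)))) = Add(225, Add(67, Mul(190, 50))) = Add(225, Add(67, 9500)) = Add(225, 9567) = 9792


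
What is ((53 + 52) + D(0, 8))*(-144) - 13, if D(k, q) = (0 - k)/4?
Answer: -15133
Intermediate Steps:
D(k, q) = -k/4 (D(k, q) = -k*(1/4) = -k/4)
((53 + 52) + D(0, 8))*(-144) - 13 = ((53 + 52) - 1/4*0)*(-144) - 13 = (105 + 0)*(-144) - 13 = 105*(-144) - 13 = -15120 - 13 = -15133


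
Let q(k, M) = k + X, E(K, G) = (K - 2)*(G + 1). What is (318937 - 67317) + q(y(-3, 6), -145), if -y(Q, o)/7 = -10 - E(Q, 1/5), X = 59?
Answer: 251707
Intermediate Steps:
E(K, G) = (1 + G)*(-2 + K) (E(K, G) = (-2 + K)*(1 + G) = (1 + G)*(-2 + K))
y(Q, o) = 266/5 + 42*Q/5 (y(Q, o) = -7*(-10 - (-2 + Q - 2/5 + Q/5)) = -7*(-10 - (-2 + Q - 2*⅕ + Q/5)) = -7*(-10 - (-2 + Q - ⅖ + Q/5)) = -7*(-10 - (-12/5 + 6*Q/5)) = -7*(-10 + (12/5 - 6*Q/5)) = -7*(-38/5 - 6*Q/5) = 266/5 + 42*Q/5)
q(k, M) = 59 + k (q(k, M) = k + 59 = 59 + k)
(318937 - 67317) + q(y(-3, 6), -145) = (318937 - 67317) + (59 + (266/5 + (42/5)*(-3))) = 251620 + (59 + (266/5 - 126/5)) = 251620 + (59 + 28) = 251620 + 87 = 251707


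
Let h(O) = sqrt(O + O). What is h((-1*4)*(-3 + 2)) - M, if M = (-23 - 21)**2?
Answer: -1936 + 2*sqrt(2) ≈ -1933.2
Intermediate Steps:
h(O) = sqrt(2)*sqrt(O) (h(O) = sqrt(2*O) = sqrt(2)*sqrt(O))
M = 1936 (M = (-44)**2 = 1936)
h((-1*4)*(-3 + 2)) - M = sqrt(2)*sqrt((-1*4)*(-3 + 2)) - 1*1936 = sqrt(2)*sqrt(-4*(-1)) - 1936 = sqrt(2)*sqrt(4) - 1936 = sqrt(2)*2 - 1936 = 2*sqrt(2) - 1936 = -1936 + 2*sqrt(2)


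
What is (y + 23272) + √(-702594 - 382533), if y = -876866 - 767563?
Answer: -1621157 + I*√1085127 ≈ -1.6212e+6 + 1041.7*I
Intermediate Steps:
y = -1644429
(y + 23272) + √(-702594 - 382533) = (-1644429 + 23272) + √(-702594 - 382533) = -1621157 + √(-1085127) = -1621157 + I*√1085127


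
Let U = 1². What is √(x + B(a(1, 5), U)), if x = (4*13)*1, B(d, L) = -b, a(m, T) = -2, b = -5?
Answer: √57 ≈ 7.5498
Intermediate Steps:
U = 1
B(d, L) = 5 (B(d, L) = -1*(-5) = 5)
x = 52 (x = 52*1 = 52)
√(x + B(a(1, 5), U)) = √(52 + 5) = √57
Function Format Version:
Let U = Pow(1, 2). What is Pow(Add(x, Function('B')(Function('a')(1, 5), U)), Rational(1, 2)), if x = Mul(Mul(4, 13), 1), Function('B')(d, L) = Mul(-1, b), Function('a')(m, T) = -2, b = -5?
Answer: Pow(57, Rational(1, 2)) ≈ 7.5498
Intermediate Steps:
U = 1
Function('B')(d, L) = 5 (Function('B')(d, L) = Mul(-1, -5) = 5)
x = 52 (x = Mul(52, 1) = 52)
Pow(Add(x, Function('B')(Function('a')(1, 5), U)), Rational(1, 2)) = Pow(Add(52, 5), Rational(1, 2)) = Pow(57, Rational(1, 2))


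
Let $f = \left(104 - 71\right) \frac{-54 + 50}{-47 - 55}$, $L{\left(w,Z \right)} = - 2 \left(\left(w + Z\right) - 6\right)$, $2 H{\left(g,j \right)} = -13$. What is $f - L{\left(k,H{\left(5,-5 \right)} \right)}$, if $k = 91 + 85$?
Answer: $\frac{5581}{17} \approx 328.29$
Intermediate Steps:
$H{\left(g,j \right)} = - \frac{13}{2}$ ($H{\left(g,j \right)} = \frac{1}{2} \left(-13\right) = - \frac{13}{2}$)
$k = 176$
$L{\left(w,Z \right)} = 12 - 2 Z - 2 w$ ($L{\left(w,Z \right)} = - 2 \left(\left(Z + w\right) - 6\right) = - 2 \left(-6 + Z + w\right) = 12 - 2 Z - 2 w$)
$f = \frac{22}{17}$ ($f = 33 \left(- \frac{4}{-102}\right) = 33 \left(\left(-4\right) \left(- \frac{1}{102}\right)\right) = 33 \cdot \frac{2}{51} = \frac{22}{17} \approx 1.2941$)
$f - L{\left(k,H{\left(5,-5 \right)} \right)} = \frac{22}{17} - \left(12 - -13 - 352\right) = \frac{22}{17} - \left(12 + 13 - 352\right) = \frac{22}{17} - -327 = \frac{22}{17} + 327 = \frac{5581}{17}$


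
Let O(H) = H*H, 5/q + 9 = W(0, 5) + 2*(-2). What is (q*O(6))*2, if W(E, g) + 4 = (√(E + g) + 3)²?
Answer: 120/19 + 240*√5/19 ≈ 34.561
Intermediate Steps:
W(E, g) = -4 + (3 + √(E + g))² (W(E, g) = -4 + (√(E + g) + 3)² = -4 + (3 + √(E + g))²)
q = 5/(-17 + (3 + √5)²) (q = 5/(-9 + ((-4 + (3 + √(0 + 5))²) + 2*(-2))) = 5/(-9 + ((-4 + (3 + √5)²) - 4)) = 5/(-9 + (-8 + (3 + √5)²)) = 5/(-17 + (3 + √5)²) ≈ 0.48001)
O(H) = H²
(q*O(6))*2 = ((5/57 + 10*√5/57)*6²)*2 = ((5/57 + 10*√5/57)*36)*2 = (60/19 + 120*√5/19)*2 = 120/19 + 240*√5/19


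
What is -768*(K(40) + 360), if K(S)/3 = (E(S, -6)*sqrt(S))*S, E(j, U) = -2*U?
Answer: -276480 - 2211840*sqrt(10) ≈ -7.2709e+6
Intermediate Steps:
K(S) = 36*S**(3/2) (K(S) = 3*(((-2*(-6))*sqrt(S))*S) = 3*((12*sqrt(S))*S) = 3*(12*S**(3/2)) = 36*S**(3/2))
-768*(K(40) + 360) = -768*(36*40**(3/2) + 360) = -768*(36*(80*sqrt(10)) + 360) = -768*(2880*sqrt(10) + 360) = -768*(360 + 2880*sqrt(10)) = -276480 - 2211840*sqrt(10)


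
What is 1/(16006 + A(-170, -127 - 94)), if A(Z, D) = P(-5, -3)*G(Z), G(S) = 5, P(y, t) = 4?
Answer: 1/16026 ≈ 6.2399e-5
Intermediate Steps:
A(Z, D) = 20 (A(Z, D) = 4*5 = 20)
1/(16006 + A(-170, -127 - 94)) = 1/(16006 + 20) = 1/16026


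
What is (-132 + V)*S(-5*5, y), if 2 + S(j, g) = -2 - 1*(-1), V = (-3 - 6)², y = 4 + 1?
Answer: 153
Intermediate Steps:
y = 5
V = 81 (V = (-9)² = 81)
S(j, g) = -3 (S(j, g) = -2 + (-2 - 1*(-1)) = -2 + (-2 + 1) = -2 - 1 = -3)
(-132 + V)*S(-5*5, y) = (-132 + 81)*(-3) = -51*(-3) = 153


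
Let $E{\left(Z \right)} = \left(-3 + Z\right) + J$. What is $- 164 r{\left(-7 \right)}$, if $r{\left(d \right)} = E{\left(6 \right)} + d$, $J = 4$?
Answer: $0$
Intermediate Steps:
$E{\left(Z \right)} = 1 + Z$ ($E{\left(Z \right)} = \left(-3 + Z\right) + 4 = 1 + Z$)
$r{\left(d \right)} = 7 + d$ ($r{\left(d \right)} = \left(1 + 6\right) + d = 7 + d$)
$- 164 r{\left(-7 \right)} = - 164 \left(7 - 7\right) = \left(-164\right) 0 = 0$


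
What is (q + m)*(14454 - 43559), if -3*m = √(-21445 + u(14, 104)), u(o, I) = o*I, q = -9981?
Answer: 290497005 + 29105*I*√2221 ≈ 2.905e+8 + 1.3716e+6*I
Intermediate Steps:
u(o, I) = I*o
m = -I*√2221 (m = -√(-21445 + 104*14)/3 = -√(-21445 + 1456)/3 = -I*√2221 ≈ -47.128*I)
(q + m)*(14454 - 43559) = (-9981 - I*√2221)*(14454 - 43559) = (-9981 - I*√2221)*(-29105) = 290497005 + 29105*I*√2221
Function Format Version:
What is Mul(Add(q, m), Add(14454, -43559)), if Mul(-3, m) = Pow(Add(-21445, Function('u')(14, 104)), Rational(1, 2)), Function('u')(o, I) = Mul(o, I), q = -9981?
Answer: Add(290497005, Mul(29105, I, Pow(2221, Rational(1, 2)))) ≈ Add(2.9050e+8, Mul(1.3716e+6, I))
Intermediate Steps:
Function('u')(o, I) = Mul(I, o)
m = Mul(-1, I, Pow(2221, Rational(1, 2))) (m = Mul(Rational(-1, 3), Pow(Add(-21445, Mul(104, 14)), Rational(1, 2))) = Mul(Rational(-1, 3), Pow(Add(-21445, 1456), Rational(1, 2))) = Mul(Rational(-1, 3), Pow(-19989, Rational(1, 2))) = Mul(Rational(-1, 3), Mul(3, I, Pow(2221, Rational(1, 2)))) = Mul(-1, I, Pow(2221, Rational(1, 2))) ≈ Mul(-47.128, I))
Mul(Add(q, m), Add(14454, -43559)) = Mul(Add(-9981, Mul(-1, I, Pow(2221, Rational(1, 2)))), Add(14454, -43559)) = Mul(Add(-9981, Mul(-1, I, Pow(2221, Rational(1, 2)))), -29105) = Add(290497005, Mul(29105, I, Pow(2221, Rational(1, 2))))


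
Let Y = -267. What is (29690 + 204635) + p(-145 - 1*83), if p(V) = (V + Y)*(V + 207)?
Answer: 244720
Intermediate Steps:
p(V) = (-267 + V)*(207 + V) (p(V) = (V - 267)*(V + 207) = (-267 + V)*(207 + V))
(29690 + 204635) + p(-145 - 1*83) = (29690 + 204635) + (-55269 + (-145 - 1*83)² - 60*(-145 - 1*83)) = 234325 + (-55269 + (-145 - 83)² - 60*(-145 - 83)) = 234325 + (-55269 + (-228)² - 60*(-228)) = 234325 + (-55269 + 51984 + 13680) = 234325 + 10395 = 244720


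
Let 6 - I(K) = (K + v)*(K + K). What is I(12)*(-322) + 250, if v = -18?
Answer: -48050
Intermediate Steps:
I(K) = 6 - 2*K*(-18 + K) (I(K) = 6 - (K - 18)*(K + K) = 6 - (-18 + K)*2*K = 6 - 2*K*(-18 + K))
I(12)*(-322) + 250 = (6 - 2*12**2 + 36*12)*(-322) + 250 = (6 - 2*144 + 432)*(-322) + 250 = (6 - 288 + 432)*(-322) + 250 = 150*(-322) + 250 = -48300 + 250 = -48050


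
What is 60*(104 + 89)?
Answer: 11580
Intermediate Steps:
60*(104 + 89) = 60*193 = 11580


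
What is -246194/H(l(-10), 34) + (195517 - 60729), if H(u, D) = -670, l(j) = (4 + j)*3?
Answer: 45277077/335 ≈ 1.3516e+5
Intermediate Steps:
l(j) = 12 + 3*j
-246194/H(l(-10), 34) + (195517 - 60729) = -246194/(-670) + (195517 - 60729) = -246194*(-1/670) + 134788 = 123097/335 + 134788 = 45277077/335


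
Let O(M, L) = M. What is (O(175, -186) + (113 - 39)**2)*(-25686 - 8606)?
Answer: -193784092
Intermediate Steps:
(O(175, -186) + (113 - 39)**2)*(-25686 - 8606) = (175 + (113 - 39)**2)*(-25686 - 8606) = (175 + 74**2)*(-34292) = (175 + 5476)*(-34292) = 5651*(-34292) = -193784092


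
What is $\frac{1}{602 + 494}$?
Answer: $\frac{1}{1096} \approx 0.00091241$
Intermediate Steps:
$\frac{1}{602 + 494} = \frac{1}{1096}$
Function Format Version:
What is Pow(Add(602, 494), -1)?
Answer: Rational(1, 1096) ≈ 0.00091241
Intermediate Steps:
Pow(Add(602, 494), -1) = Pow(1096, -1) = Rational(1, 1096)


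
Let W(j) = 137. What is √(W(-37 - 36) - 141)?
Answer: 2*I ≈ 2.0*I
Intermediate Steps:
√(W(-37 - 36) - 141) = √(137 - 141) = √(-4) = 2*I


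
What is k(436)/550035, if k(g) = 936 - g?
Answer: 100/110007 ≈ 0.00090903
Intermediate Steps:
k(436)/550035 = (936 - 1*436)/550035 = (936 - 436)*(1/550035) = 500*(1/550035) = 100/110007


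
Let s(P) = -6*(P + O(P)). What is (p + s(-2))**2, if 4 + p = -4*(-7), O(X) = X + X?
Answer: 3600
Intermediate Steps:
O(X) = 2*X
s(P) = -18*P (s(P) = -6*(P + 2*P) = -18*P)
p = 24 (p = -4 - 4*(-7) = -4 + 28 = 24)
(p + s(-2))**2 = (24 - 18*(-2))**2 = (24 + 36)**2 = 60**2 = 3600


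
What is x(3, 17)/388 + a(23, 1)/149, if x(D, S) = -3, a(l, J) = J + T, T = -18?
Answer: -7043/57812 ≈ -0.12183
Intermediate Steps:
a(l, J) = -18 + J (a(l, J) = J - 18 = -18 + J)
x(3, 17)/388 + a(23, 1)/149 = -3/388 + (-18 + 1)/149 = -3*1/388 - 17*1/149 = -3/388 - 17/149 = -7043/57812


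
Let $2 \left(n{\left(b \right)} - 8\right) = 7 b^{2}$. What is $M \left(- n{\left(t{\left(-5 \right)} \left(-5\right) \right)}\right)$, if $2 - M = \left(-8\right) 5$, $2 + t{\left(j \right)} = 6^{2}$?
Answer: $-4248636$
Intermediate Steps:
$t{\left(j \right)} = 34$ ($t{\left(j \right)} = -2 + 6^{2} = -2 + 36 = 34$)
$n{\left(b \right)} = 8 + \frac{7 b^{2}}{2}$
$M = 42$ ($M = 2 - \left(-8\right) 5 = 2 - -40 = 2 + 40 = 42$)
$M \left(- n{\left(t{\left(-5 \right)} \left(-5\right) \right)}\right) = 42 \left(- (8 + \frac{7 \left(34 \left(-5\right)\right)^{2}}{2})\right) = 42 \left(- (8 + \frac{7 \left(-170\right)^{2}}{2})\right) = 42 \left(- (8 + \frac{7}{2} \cdot 28900)\right) = 42 \left(- (8 + 101150)\right) = 42 \left(\left(-1\right) 101158\right) = 42 \left(-101158\right) = -4248636$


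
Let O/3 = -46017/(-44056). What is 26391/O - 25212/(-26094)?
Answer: 1685694552002/200127933 ≈ 8423.1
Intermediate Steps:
O = 138051/44056 (O = 3*(-46017/(-44056)) = 3*(-46017*(-1/44056)) = 3*(46017/44056) = 138051/44056 ≈ 3.1335)
26391/O - 25212/(-26094) = 26391/(138051/44056) - 25212/(-26094) = 26391*(44056/138051) - 25212*(-1/26094) = 387560632/46017 + 4202/4349 = 1685694552002/200127933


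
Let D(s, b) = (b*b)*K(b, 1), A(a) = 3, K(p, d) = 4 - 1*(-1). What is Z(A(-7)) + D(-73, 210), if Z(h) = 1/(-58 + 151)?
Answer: 20506501/93 ≈ 2.2050e+5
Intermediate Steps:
K(p, d) = 5 (K(p, d) = 4 + 1 = 5)
D(s, b) = 5*b² (D(s, b) = (b*b)*5 = b²*5 = 5*b²)
Z(h) = 1/93
Z(A(-7)) + D(-73, 210) = 1/93 + 5*210² = 1/93 + 5*44100 = 1/93 + 220500 = 20506501/93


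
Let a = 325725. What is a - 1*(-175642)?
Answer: 501367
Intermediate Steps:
a - 1*(-175642) = 325725 - 1*(-175642) = 325725 + 175642 = 501367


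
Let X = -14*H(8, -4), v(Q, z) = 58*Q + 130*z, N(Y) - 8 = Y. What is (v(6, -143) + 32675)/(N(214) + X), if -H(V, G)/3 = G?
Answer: 4811/18 ≈ 267.28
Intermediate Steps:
H(V, G) = -3*G
N(Y) = 8 + Y
X = -168 (X = -(-42)*(-4) = -14*12 = -168)
(v(6, -143) + 32675)/(N(214) + X) = ((58*6 + 130*(-143)) + 32675)/((8 + 214) - 168) = ((348 - 18590) + 32675)/(222 - 168) = (-18242 + 32675)/54 = 14433*(1/54) = 4811/18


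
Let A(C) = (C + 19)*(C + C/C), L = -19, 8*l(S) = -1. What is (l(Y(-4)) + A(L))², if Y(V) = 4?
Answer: 1/64 ≈ 0.015625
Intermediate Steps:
l(S) = -⅛ (l(S) = (⅛)*(-1) = -⅛)
A(C) = (1 + C)*(19 + C) (A(C) = (19 + C)*(C + 1) = (19 + C)*(1 + C) = (1 + C)*(19 + C))
(l(Y(-4)) + A(L))² = (-⅛ + (19 + (-19)² + 20*(-19)))² = (-⅛ + (19 + 361 - 380))² = (-⅛ + 0)² = (-⅛)² = 1/64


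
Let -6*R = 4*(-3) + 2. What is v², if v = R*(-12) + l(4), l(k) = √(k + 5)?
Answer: 289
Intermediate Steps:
l(k) = √(5 + k)
R = 5/3 (R = -(4*(-3) + 2)/6 = -(-12 + 2)/6 = -⅙*(-10) = 5/3 ≈ 1.6667)
v = -17 (v = (5/3)*(-12) + √(5 + 4) = -20 + √9 = -20 + 3 = -17)
v² = (-17)² = 289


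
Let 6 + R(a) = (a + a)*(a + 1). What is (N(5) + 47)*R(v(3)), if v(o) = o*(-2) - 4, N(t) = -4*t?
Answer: 4698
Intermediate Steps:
v(o) = -4 - 2*o (v(o) = -2*o - 4 = -4 - 2*o)
R(a) = -6 + 2*a*(1 + a) (R(a) = -6 + (a + a)*(a + 1) = -6 + (2*a)*(1 + a) = -6 + 2*a*(1 + a))
(N(5) + 47)*R(v(3)) = (-4*5 + 47)*(-6 + 2*(-4 - 2*3) + 2*(-4 - 2*3)**2) = (-20 + 47)*(-6 + 2*(-4 - 6) + 2*(-4 - 6)**2) = 27*(-6 + 2*(-10) + 2*(-10)**2) = 27*(-6 - 20 + 2*100) = 27*(-6 - 20 + 200) = 27*174 = 4698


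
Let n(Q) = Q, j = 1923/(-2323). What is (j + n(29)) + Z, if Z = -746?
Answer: -1667514/2323 ≈ -717.83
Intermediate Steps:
j = -1923/2323 (j = 1923*(-1/2323) = -1923/2323 ≈ -0.82781)
(j + n(29)) + Z = (-1923/2323 + 29) - 746 = 65444/2323 - 746 = -1667514/2323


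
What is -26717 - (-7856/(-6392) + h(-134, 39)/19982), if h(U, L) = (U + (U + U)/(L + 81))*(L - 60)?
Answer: -4265753242891/159656180 ≈ -26718.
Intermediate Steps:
h(U, L) = (-60 + L)*(U + 2*U/(81 + L)) (h(U, L) = (U + (2*U)/(81 + L))*(-60 + L) = (U + 2*U/(81 + L))*(-60 + L) = (-60 + L)*(U + 2*U/(81 + L)))
-26717 - (-7856/(-6392) + h(-134, 39)/19982) = -26717 - (-7856/(-6392) - 134*(-4980 + 39**2 + 23*39)/(81 + 39)/19982) = -26717 - (-7856*(-1/6392) - 134*(-4980 + 1521 + 897)/120*(1/19982)) = -26717 - (982/799 - 134*1/120*(-2562)*(1/19982)) = -26717 - (982/799 + (28609/10)*(1/19982)) = -26717 - (982/799 + 28609/199820) = -26717 - 1*219081831/159656180 = -26717 - 219081831/159656180 = -4265753242891/159656180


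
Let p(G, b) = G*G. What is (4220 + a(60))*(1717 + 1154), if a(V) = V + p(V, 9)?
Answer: 22623480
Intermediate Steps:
p(G, b) = G²
a(V) = V + V²
(4220 + a(60))*(1717 + 1154) = (4220 + 60*(1 + 60))*(1717 + 1154) = (4220 + 60*61)*2871 = (4220 + 3660)*2871 = 7880*2871 = 22623480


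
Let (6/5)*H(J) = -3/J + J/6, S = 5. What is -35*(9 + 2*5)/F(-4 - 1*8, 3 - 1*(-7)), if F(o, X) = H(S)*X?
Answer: -342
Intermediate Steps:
H(J) = -5/(2*J) + 5*J/36 (H(J) = 5*(-3/J + J/6)/6 = -5/(2*J) + 5*J/36)
F(o, X) = 7*X/36 (F(o, X) = ((5/36)*(-18 + 5²)/5)*X = ((5/36)*(⅕)*(-18 + 25))*X = ((5/36)*(⅕)*7)*X = 7*X/36)
-35*(9 + 2*5)/F(-4 - 1*8, 3 - 1*(-7)) = -35*(9 + 2*5)/(7*(3 - 1*(-7))/36) = -35*(9 + 10)/(7*(3 + 7)/36) = -665/((7/36)*10) = -665/35/18 = -665*18/35 = -35*342/35 = -342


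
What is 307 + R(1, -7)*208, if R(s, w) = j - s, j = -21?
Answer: -4269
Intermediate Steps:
R(s, w) = -21 - s
307 + R(1, -7)*208 = 307 + (-21 - 1*1)*208 = 307 + (-21 - 1)*208 = 307 - 22*208 = 307 - 4576 = -4269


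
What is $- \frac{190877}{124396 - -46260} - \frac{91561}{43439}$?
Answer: $- \frac{23916940019}{7413125984} \approx -3.2263$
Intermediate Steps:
$- \frac{190877}{124396 - -46260} - \frac{91561}{43439} = - \frac{190877}{124396 + 46260} - \frac{91561}{43439} = - \frac{190877}{170656} - \frac{91561}{43439} = - \frac{23916940019}{7413125984}$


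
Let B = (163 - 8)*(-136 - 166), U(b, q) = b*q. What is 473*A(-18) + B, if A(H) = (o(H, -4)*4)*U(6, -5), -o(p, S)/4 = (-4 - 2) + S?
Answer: -2317210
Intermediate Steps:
o(p, S) = 24 - 4*S (o(p, S) = -4*((-4 - 2) + S) = -4*(-6 + S) = 24 - 4*S)
B = -46810 (B = 155*(-302) = -46810)
A(H) = -4800 (A(H) = ((24 - 4*(-4))*4)*(6*(-5)) = ((24 + 16)*4)*(-30) = (40*4)*(-30) = 160*(-30) = -4800)
473*A(-18) + B = 473*(-4800) - 46810 = -2270400 - 46810 = -2317210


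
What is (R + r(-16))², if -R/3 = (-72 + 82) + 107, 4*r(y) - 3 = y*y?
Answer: 1311025/16 ≈ 81939.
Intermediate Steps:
r(y) = ¾ + y²/4 (r(y) = ¾ + (y*y)/4 = ¾ + y²/4)
R = -351 (R = -3*((-72 + 82) + 107) = -3*(10 + 107) = -3*117 = -351)
(R + r(-16))² = (-351 + (¾ + (¼)*(-16)²))² = (-351 + (¾ + (¼)*256))² = (-351 + (¾ + 64))² = (-351 + 259/4)² = (-1145/4)² = 1311025/16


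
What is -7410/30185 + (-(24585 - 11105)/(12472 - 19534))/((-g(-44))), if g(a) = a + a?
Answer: -104952379/468966234 ≈ -0.22380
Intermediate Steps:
g(a) = 2*a
-7410/30185 + (-(24585 - 11105)/(12472 - 19534))/((-g(-44))) = -7410/30185 + (-(24585 - 11105)/(12472 - 19534))/((-2*(-44))) = -7410*1/30185 + (-13480/(-7062))/((-1*(-88))) = -1482/6037 - 13480*(-1)/7062/88 = -1482/6037 - 1*(-6740/3531)*(1/88) = -1482/6037 + (6740/3531)*(1/88) = -1482/6037 + 1685/77682 = -104952379/468966234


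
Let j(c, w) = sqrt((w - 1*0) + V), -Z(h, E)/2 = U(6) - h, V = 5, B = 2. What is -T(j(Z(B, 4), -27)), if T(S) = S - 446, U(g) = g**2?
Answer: 446 - I*sqrt(22) ≈ 446.0 - 4.6904*I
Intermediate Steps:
Z(h, E) = -72 + 2*h (Z(h, E) = -2*(6**2 - h) = -2*(36 - h) = -72 + 2*h)
j(c, w) = sqrt(5 + w) (j(c, w) = sqrt((w - 1*0) + 5) = sqrt((w + 0) + 5) = sqrt(w + 5) = sqrt(5 + w))
T(S) = -446 + S
-T(j(Z(B, 4), -27)) = -(-446 + sqrt(5 - 27)) = -(-446 + sqrt(-22)) = -(-446 + I*sqrt(22)) = 446 - I*sqrt(22)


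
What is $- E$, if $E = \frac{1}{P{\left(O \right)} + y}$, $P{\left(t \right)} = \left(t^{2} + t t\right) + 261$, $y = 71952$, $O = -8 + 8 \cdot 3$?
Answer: $- \frac{1}{72725} \approx -1.375 \cdot 10^{-5}$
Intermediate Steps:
$O = 16$ ($O = -8 + 24 = 16$)
$P{\left(t \right)} = 261 + 2 t^{2}$ ($P{\left(t \right)} = \left(t^{2} + t^{2}\right) + 261 = 2 t^{2} + 261 = 261 + 2 t^{2}$)
$E = \frac{1}{72725}$ ($E = \frac{1}{\left(261 + 2 \cdot 16^{2}\right) + 71952} = \frac{1}{\left(261 + 2 \cdot 256\right) + 71952} = \frac{1}{\left(261 + 512\right) + 71952} = \frac{1}{773 + 71952} = \frac{1}{72725} \approx 1.375 \cdot 10^{-5}$)
$- E = \left(-1\right) \frac{1}{72725} = - \frac{1}{72725}$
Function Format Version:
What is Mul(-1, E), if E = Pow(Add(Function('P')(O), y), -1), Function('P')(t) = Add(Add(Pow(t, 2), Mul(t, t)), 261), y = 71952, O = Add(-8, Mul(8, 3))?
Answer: Rational(-1, 72725) ≈ -1.3750e-5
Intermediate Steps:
O = 16 (O = Add(-8, 24) = 16)
Function('P')(t) = Add(261, Mul(2, Pow(t, 2))) (Function('P')(t) = Add(Add(Pow(t, 2), Pow(t, 2)), 261) = Add(Mul(2, Pow(t, 2)), 261) = Add(261, Mul(2, Pow(t, 2))))
E = Rational(1, 72725) (E = Pow(Add(Add(261, Mul(2, Pow(16, 2))), 71952), -1) = Pow(Add(Add(261, Mul(2, 256)), 71952), -1) = Pow(Add(Add(261, 512), 71952), -1) = Pow(Add(773, 71952), -1) = Pow(72725, -1) = Rational(1, 72725) ≈ 1.3750e-5)
Mul(-1, E) = Mul(-1, Rational(1, 72725)) = Rational(-1, 72725)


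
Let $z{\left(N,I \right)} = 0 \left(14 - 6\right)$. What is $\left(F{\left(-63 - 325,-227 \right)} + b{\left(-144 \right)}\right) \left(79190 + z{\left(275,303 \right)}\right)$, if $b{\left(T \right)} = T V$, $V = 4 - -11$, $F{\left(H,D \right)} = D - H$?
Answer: $-158300810$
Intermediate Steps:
$V = 15$ ($V = 4 + 11 = 15$)
$z{\left(N,I \right)} = 0$ ($z{\left(N,I \right)} = 0 \cdot 8 = 0$)
$b{\left(T \right)} = 15 T$ ($b{\left(T \right)} = T 15 = 15 T$)
$\left(F{\left(-63 - 325,-227 \right)} + b{\left(-144 \right)}\right) \left(79190 + z{\left(275,303 \right)}\right) = \left(\left(-227 - \left(-63 - 325\right)\right) + 15 \left(-144\right)\right) \left(79190 + 0\right) = \left(\left(-227 - -388\right) - 2160\right) 79190 = \left(\left(-227 + 388\right) - 2160\right) 79190 = \left(161 - 2160\right) 79190 = \left(-1999\right) 79190 = -158300810$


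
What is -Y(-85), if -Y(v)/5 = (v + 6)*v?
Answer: 33575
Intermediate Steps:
Y(v) = -5*v*(6 + v) (Y(v) = -5*(v + 6)*v = -5*(6 + v)*v = -5*v*(6 + v))
-Y(-85) = -(-5)*(-85)*(6 - 85) = -(-5)*(-85)*(-79) = -1*(-33575) = 33575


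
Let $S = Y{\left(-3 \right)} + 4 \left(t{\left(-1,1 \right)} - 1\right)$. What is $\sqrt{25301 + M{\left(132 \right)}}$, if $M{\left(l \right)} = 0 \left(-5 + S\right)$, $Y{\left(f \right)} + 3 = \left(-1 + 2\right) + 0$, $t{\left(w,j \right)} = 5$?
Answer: $\sqrt{25301} \approx 159.06$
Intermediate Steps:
$Y{\left(f \right)} = -2$ ($Y{\left(f \right)} = -3 + \left(\left(-1 + 2\right) + 0\right) = -3 + \left(1 + 0\right) = -3 + 1 = -2$)
$S = 14$ ($S = -2 + 4 \left(5 - 1\right) = -2 + 4 \cdot 4 = -2 + 16 = 14$)
$M{\left(l \right)} = 0$ ($M{\left(l \right)} = 0 \left(-5 + 14\right) = 0 \cdot 9 = 0$)
$\sqrt{25301 + M{\left(132 \right)}} = \sqrt{25301 + 0} = \sqrt{25301}$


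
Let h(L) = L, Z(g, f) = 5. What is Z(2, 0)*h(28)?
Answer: 140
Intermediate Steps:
Z(2, 0)*h(28) = 5*28 = 140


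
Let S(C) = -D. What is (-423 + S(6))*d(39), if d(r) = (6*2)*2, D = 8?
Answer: -10344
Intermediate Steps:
S(C) = -8 (S(C) = -1*8 = -8)
d(r) = 24 (d(r) = 12*2 = 24)
(-423 + S(6))*d(39) = (-423 - 8)*24 = -431*24 = -10344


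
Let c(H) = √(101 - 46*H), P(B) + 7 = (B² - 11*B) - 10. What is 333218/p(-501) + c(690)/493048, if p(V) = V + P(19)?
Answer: -166609/183 + I*√31639/493048 ≈ -910.43 + 0.00036076*I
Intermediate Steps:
P(B) = -17 + B² - 11*B (P(B) = -7 + ((B² - 11*B) - 10) = -7 + (-10 + B² - 11*B) = -17 + B² - 11*B)
p(V) = 135 + V (p(V) = V + (-17 + 19² - 11*19) = V + (-17 + 361 - 209) = V + 135 = 135 + V)
333218/p(-501) + c(690)/493048 = 333218/(135 - 501) + √(101 - 46*690)/493048 = 333218/(-366) + √(101 - 31740)*(1/493048) = 333218*(-1/366) + √(-31639)*(1/493048) = -166609/183 + (I*√31639)*(1/493048) = -166609/183 + I*√31639/493048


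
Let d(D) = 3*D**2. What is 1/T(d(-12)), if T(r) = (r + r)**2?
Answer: 1/746496 ≈ 1.3396e-6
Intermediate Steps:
T(r) = 4*r**2 (T(r) = (2*r)**2 = 4*r**2)
1/T(d(-12)) = 1/(4*(3*(-12)**2)**2) = 1/(4*(3*144)**2) = 1/(4*432**2) = 1/(4*186624) = 1/746496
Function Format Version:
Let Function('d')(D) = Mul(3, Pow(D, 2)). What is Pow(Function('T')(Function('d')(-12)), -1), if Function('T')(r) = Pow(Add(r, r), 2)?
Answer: Rational(1, 746496) ≈ 1.3396e-6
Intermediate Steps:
Function('T')(r) = Mul(4, Pow(r, 2)) (Function('T')(r) = Pow(Mul(2, r), 2) = Mul(4, Pow(r, 2)))
Pow(Function('T')(Function('d')(-12)), -1) = Pow(Mul(4, Pow(Mul(3, Pow(-12, 2)), 2)), -1) = Pow(Mul(4, Pow(Mul(3, 144), 2)), -1) = Pow(Mul(4, Pow(432, 2)), -1) = Pow(Mul(4, 186624), -1) = Pow(746496, -1) = Rational(1, 746496)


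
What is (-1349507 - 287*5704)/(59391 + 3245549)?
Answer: -597311/660988 ≈ -0.90366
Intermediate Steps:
(-1349507 - 287*5704)/(59391 + 3245549) = (-1349507 - 1637048)/3304940 = -2986555*1/3304940 = -597311/660988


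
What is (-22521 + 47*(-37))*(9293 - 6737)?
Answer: -62008560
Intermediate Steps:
(-22521 + 47*(-37))*(9293 - 6737) = (-22521 - 1739)*2556 = -24260*2556 = -62008560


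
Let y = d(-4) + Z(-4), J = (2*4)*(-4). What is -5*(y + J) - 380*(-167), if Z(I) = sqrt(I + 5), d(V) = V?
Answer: 63635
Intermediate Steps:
J = -32 (J = 8*(-4) = -32)
Z(I) = sqrt(5 + I)
y = -3 (y = -4 + sqrt(5 - 4) = -4 + sqrt(1) = -4 + 1 = -3)
-5*(y + J) - 380*(-167) = -5*(-3 - 32) - 380*(-167) = -5*(-35) + 63460 = 175 + 63460 = 63635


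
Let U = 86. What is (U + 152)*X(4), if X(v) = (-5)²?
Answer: 5950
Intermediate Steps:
X(v) = 25
(U + 152)*X(4) = (86 + 152)*25 = 238*25 = 5950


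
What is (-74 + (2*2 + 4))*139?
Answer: -9174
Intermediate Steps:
(-74 + (2*2 + 4))*139 = (-74 + (4 + 4))*139 = (-74 + 8)*139 = -66*139 = -9174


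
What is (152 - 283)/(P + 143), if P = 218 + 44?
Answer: -131/405 ≈ -0.32346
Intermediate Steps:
P = 262
(152 - 283)/(P + 143) = (152 - 283)/(262 + 143) = -131/405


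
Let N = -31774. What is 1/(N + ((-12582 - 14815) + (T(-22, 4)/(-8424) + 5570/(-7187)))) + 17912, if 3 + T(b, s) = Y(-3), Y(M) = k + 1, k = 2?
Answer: 7617392294677/425267547 ≈ 17912.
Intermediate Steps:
Y(M) = 3 (Y(M) = 2 + 1 = 3)
T(b, s) = 0 (T(b, s) = -3 + 3 = 0)
1/(N + ((-12582 - 14815) + (T(-22, 4)/(-8424) + 5570/(-7187)))) + 17912 = 1/(-31774 + ((-12582 - 14815) + (0/(-8424) + 5570/(-7187)))) + 17912 = 1/(-31774 + (-27397 + (0*(-1/8424) + 5570*(-1/7187)))) + 17912 = 1/(-31774 + (-27397 + (0 - 5570/7187))) + 17912 = 1/(-31774 + (-27397 - 5570/7187)) + 17912 = 1/(-31774 - 196907809/7187) + 17912 = 1/(-425267547/7187) + 17912 = -7187/425267547 + 17912 = 7617392294677/425267547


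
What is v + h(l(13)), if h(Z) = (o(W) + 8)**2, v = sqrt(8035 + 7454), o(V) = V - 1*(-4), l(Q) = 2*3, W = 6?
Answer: 324 + 3*sqrt(1721) ≈ 448.45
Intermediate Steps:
l(Q) = 6
o(V) = 4 + V (o(V) = V + 4 = 4 + V)
v = 3*sqrt(1721) (v = sqrt(15489) = 3*sqrt(1721) ≈ 124.45)
h(Z) = 324 (h(Z) = ((4 + 6) + 8)**2 = (10 + 8)**2 = 18**2 = 324)
v + h(l(13)) = 3*sqrt(1721) + 324 = 324 + 3*sqrt(1721)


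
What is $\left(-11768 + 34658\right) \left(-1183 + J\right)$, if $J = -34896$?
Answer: $-825848310$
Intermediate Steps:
$\left(-11768 + 34658\right) \left(-1183 + J\right) = \left(-11768 + 34658\right) \left(-1183 - 34896\right) = 22890 \left(-36079\right) = -825848310$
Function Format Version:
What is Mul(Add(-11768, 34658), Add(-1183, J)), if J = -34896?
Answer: -825848310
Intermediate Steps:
Mul(Add(-11768, 34658), Add(-1183, J)) = Mul(Add(-11768, 34658), Add(-1183, -34896)) = Mul(22890, -36079) = -825848310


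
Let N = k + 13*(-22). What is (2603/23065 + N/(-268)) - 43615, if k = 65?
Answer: -269596838331/6181420 ≈ -43614.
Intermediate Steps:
N = -221 (N = 65 + 13*(-22) = 65 - 286 = -221)
(2603/23065 + N/(-268)) - 43615 = (2603/23065 - 221/(-268)) - 43615 = (2603*(1/23065) - 221*(-1/268)) - 43615 = (2603/23065 + 221/268) - 43615 = 5794969/6181420 - 43615 = -269596838331/6181420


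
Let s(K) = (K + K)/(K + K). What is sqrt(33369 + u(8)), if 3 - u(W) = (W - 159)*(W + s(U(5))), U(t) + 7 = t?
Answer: 3*sqrt(3859) ≈ 186.36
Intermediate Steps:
U(t) = -7 + t
s(K) = 1 (s(K) = (2*K)/((2*K)) = (2*K)*(1/(2*K)) = 1)
u(W) = 3 - (1 + W)*(-159 + W) (u(W) = 3 - (W - 159)*(W + 1) = 3 - (-159 + W)*(1 + W) = 3 - (1 + W)*(-159 + W))
sqrt(33369 + u(8)) = sqrt(33369 + (162 - 1*8**2 + 158*8)) = sqrt(33369 + (162 - 1*64 + 1264)) = sqrt(33369 + (162 - 64 + 1264)) = sqrt(33369 + 1362) = sqrt(34731) = 3*sqrt(3859)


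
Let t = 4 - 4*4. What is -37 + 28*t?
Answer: -373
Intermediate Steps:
t = -12 (t = 4 - 16 = -12)
-37 + 28*t = -37 + 28*(-12) = -37 - 336 = -373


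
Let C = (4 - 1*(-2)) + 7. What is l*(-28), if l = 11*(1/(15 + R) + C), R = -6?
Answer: -36344/9 ≈ -4038.2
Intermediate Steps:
C = 13 (C = (4 + 2) + 7 = 6 + 7 = 13)
l = 1298/9 (l = 11*(1/(15 - 6) + 13) = 11*(1/9 + 13) = 11*(⅑ + 13) = 11*(118/9) = 1298/9 ≈ 144.22)
l*(-28) = (1298/9)*(-28) = -36344/9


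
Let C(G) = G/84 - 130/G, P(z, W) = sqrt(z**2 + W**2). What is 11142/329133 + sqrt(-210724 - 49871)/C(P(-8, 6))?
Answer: 3714/109711 - 126*I*sqrt(28955)/541 ≈ 0.033853 - 39.631*I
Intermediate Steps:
P(z, W) = sqrt(W**2 + z**2)
C(G) = -130/G + G/84 (C(G) = G*(1/84) - 130/G = G/84 - 130/G = -130/G + G/84)
11142/329133 + sqrt(-210724 - 49871)/C(P(-8, 6)) = 11142/329133 + sqrt(-210724 - 49871)/(-130/sqrt(6**2 + (-8)**2) + sqrt(6**2 + (-8)**2)/84) = 11142*(1/329133) + sqrt(-260595)/(-130/sqrt(36 + 64) + sqrt(36 + 64)/84) = 3714/109711 + (3*I*sqrt(28955))/(-130/(sqrt(100)) + sqrt(100)/84) = 3714/109711 + (3*I*sqrt(28955))/(-130/10 + (1/84)*10) = 3714/109711 + (3*I*sqrt(28955))/(-130*1/10 + 5/42) = 3714/109711 + (3*I*sqrt(28955))/(-13 + 5/42) = 3714/109711 + (3*I*sqrt(28955))/(-541/42) = 3714/109711 + (3*I*sqrt(28955))*(-42/541) = 3714/109711 - 126*I*sqrt(28955)/541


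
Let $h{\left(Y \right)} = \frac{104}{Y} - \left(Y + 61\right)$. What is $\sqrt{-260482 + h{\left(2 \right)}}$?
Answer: $i \sqrt{260493} \approx 510.39 i$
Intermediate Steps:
$h{\left(Y \right)} = -61 - Y + \frac{104}{Y}$ ($h{\left(Y \right)} = \frac{104}{Y} - \left(61 + Y\right) = -61 - Y + \frac{104}{Y}$)
$\sqrt{-260482 + h{\left(2 \right)}} = \sqrt{-260482 - \left(63 - 52\right)} = \sqrt{-260482 - 11} = \sqrt{-260493} = i \sqrt{260493}$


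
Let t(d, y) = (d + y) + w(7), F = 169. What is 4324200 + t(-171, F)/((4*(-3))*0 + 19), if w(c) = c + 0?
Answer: 82159805/19 ≈ 4.3242e+6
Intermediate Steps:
w(c) = c
t(d, y) = 7 + d + y (t(d, y) = (d + y) + 7 = 7 + d + y)
4324200 + t(-171, F)/((4*(-3))*0 + 19) = 4324200 + (7 - 171 + 169)/((4*(-3))*0 + 19) = 4324200 + 5/(-12*0 + 19) = 4324200 + 5/(0 + 19) = 4324200 + 5/19 = 82159805/19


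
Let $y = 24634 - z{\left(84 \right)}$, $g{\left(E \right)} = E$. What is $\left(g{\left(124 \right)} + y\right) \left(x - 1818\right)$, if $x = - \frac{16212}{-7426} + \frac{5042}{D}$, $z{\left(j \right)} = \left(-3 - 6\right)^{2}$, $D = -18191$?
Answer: $- \frac{3026998563689738}{67543183} \approx -4.4816 \cdot 10^{7}$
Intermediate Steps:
$z{\left(j \right)} = 81$ ($z{\left(j \right)} = \left(-9\right)^{2} = 81$)
$x = \frac{128735300}{67543183}$ ($x = - \frac{16212}{-7426} + \frac{5042}{-18191} = \left(-16212\right) \left(- \frac{1}{7426}\right) + 5042 \left(- \frac{1}{18191}\right) = \frac{8106}{3713} - \frac{5042}{18191} = \frac{128735300}{67543183} \approx 1.906$)
$y = 24553$ ($y = 24634 - 81 = 24553$)
$\left(g{\left(124 \right)} + y\right) \left(x - 1818\right) = \left(124 + 24553\right) \left(\frac{128735300}{67543183} - 1818\right) = 24677 \left(- \frac{122664771394}{67543183}\right) = - \frac{3026998563689738}{67543183}$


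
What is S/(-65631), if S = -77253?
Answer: 25751/21877 ≈ 1.1771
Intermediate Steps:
S/(-65631) = -77253/(-65631) = -77253*(-1/65631) = 25751/21877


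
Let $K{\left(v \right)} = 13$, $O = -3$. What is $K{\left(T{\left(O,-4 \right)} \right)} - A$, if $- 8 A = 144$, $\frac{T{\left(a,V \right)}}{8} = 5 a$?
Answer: $31$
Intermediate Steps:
$T{\left(a,V \right)} = 40 a$ ($T{\left(a,V \right)} = 8 \cdot 5 a = 40 a$)
$A = -18$ ($A = \left(- \frac{1}{8}\right) 144 = -18$)
$K{\left(T{\left(O,-4 \right)} \right)} - A = 13 - -18 = 13 + 18 = 31$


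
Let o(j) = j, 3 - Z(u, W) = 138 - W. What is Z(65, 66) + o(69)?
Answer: 0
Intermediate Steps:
Z(u, W) = -135 + W (Z(u, W) = 3 - (138 - W) = 3 + (-138 + W) = -135 + W)
Z(65, 66) + o(69) = (-135 + 66) + 69 = -69 + 69 = 0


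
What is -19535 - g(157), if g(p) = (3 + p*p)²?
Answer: -607740639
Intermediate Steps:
g(p) = (3 + p²)²
-19535 - g(157) = -19535 - (3 + 157²)² = -19535 - (3 + 24649)² = -19535 - 1*24652² = -19535 - 1*607721104 = -19535 - 607721104 = -607740639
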